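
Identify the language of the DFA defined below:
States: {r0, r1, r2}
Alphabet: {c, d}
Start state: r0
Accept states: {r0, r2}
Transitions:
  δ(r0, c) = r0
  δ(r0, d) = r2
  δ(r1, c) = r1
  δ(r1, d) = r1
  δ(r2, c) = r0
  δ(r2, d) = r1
Testing a few strings:
  'ccc' → accept
  'c' → accept
  'cd' → accept
  'ddd' → reject
State roles: r0=last symbol not d (ok); r1=saw dd (dead); r2=last symbol d (ok)
All strings over {c,d} with no two consecutive d's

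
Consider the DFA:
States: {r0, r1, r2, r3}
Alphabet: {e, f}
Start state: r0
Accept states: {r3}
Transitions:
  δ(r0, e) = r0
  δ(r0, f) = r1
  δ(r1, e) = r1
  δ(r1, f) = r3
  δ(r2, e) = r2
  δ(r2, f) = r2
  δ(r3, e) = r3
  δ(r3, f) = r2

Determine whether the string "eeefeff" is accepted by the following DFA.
Processing string "eeefeff":
  r0 --e--> r0
  r0 --e--> r0
  r0 --e--> r0
  r0 --f--> r1
  r1 --e--> r1
  r1 --f--> r3
  r3 --f--> r2
Final state: r2
Accept states: {r3}
No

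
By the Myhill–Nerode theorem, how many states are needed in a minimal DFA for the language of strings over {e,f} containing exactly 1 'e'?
By Myhill–Nerode, count the distinguishable equivalence classes: 3 classes — having seen 0, 1, or >1 copies of 'e'; the count-1 class is the only accepting one and >1 is dead.
3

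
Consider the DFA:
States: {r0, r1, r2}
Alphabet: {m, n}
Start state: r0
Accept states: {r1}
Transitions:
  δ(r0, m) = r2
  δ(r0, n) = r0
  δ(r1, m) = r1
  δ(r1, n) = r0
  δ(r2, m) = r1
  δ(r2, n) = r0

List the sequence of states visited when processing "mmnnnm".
read 'm': r0 → r2
  read 'm': r2 → r1
  read 'n': r1 → r0
  read 'n': r0 → r0
  read 'n': r0 → r0
  read 'm': r0 → r2
r0 -> r2 -> r1 -> r0 -> r0 -> r0 -> r2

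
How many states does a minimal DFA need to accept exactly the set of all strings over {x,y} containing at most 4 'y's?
By Myhill–Nerode, count the distinguishable equivalence classes: 6 classes — having seen 0, 1, …, 4, or >4 copies of 'y'; counts 0 through 4 are accepting and >4 is dead.
6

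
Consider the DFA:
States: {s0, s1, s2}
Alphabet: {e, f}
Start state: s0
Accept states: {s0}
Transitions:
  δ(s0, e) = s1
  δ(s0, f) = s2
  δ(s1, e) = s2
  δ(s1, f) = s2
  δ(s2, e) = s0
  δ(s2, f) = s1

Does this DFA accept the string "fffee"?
Processing string "fffee":
  s0 --f--> s2
  s2 --f--> s1
  s1 --f--> s2
  s2 --e--> s0
  s0 --e--> s1
Final state: s1
Accept states: {s0}
No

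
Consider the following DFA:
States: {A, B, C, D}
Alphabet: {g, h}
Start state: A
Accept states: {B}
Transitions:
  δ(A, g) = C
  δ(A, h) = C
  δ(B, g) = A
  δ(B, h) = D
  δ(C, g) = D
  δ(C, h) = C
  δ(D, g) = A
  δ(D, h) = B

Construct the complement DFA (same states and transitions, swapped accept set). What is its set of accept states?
Complement accept states = All states \ Original accept states
= {A, B, C, D} \ {B}
{A, C, D}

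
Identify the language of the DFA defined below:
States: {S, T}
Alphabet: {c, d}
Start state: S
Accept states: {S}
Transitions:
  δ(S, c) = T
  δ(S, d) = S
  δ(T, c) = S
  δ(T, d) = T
Testing a few strings:
  'cdd' → reject
  'cd' → reject
  'd' → accept
  'ddd' → accept
State roles: S=even number of c's so far; T=odd number of c's so far
All strings over {c,d} with an even number of c's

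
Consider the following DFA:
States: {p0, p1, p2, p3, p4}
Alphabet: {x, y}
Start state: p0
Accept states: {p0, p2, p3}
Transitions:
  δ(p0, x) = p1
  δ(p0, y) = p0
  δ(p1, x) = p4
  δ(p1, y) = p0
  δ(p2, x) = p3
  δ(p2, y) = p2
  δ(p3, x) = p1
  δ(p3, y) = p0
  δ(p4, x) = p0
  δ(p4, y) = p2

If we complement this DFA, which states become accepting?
Complement accept states = All states \ Original accept states
= {p0, p1, p2, p3, p4} \ {p0, p2, p3}
{p1, p4}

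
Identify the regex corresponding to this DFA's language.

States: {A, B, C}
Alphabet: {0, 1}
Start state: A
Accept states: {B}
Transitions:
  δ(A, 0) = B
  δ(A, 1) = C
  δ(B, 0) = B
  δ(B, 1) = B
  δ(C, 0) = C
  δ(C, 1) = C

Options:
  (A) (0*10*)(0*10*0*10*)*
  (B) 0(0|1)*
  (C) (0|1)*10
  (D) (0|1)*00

Check each option against the DFA on short strings; one disagreement eliminates an option:
  (A) (0*10*)(0*10*0*10*)*: on '0' the DFA goes A → B and accepts (B ∈ Accept), but the regex does not match it → eliminate
  (B) 0(0|1)*: agrees with the DFA on every string of length ≤ 6
  (C) (0|1)*10: on '0' the DFA goes A → B and accepts (B ∈ Accept), but the regex does not match it → eliminate
  (D) (0|1)*00: on '0' the DFA goes A → B and accepts (B ∈ Accept), but the regex does not match it → eliminate
Only (B) is consistent with the DFA.
(B) 0(0|1)*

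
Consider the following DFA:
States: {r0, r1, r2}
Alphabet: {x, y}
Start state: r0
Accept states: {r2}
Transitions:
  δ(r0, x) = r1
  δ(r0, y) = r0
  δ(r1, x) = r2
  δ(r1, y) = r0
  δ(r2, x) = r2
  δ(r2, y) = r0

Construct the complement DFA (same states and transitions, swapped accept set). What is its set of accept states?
Complement accept states = All states \ Original accept states
= {r0, r1, r2} \ {r2}
{r0, r1}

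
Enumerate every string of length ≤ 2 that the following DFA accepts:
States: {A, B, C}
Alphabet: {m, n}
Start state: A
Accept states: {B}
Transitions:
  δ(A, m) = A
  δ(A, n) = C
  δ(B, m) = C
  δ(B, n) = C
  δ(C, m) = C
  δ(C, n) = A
None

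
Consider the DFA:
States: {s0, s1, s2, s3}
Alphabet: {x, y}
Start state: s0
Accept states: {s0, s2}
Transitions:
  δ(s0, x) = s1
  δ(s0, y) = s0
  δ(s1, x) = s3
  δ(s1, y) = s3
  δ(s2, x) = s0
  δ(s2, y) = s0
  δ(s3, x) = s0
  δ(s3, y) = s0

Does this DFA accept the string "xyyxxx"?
Processing string "xyyxxx":
  s0 --x--> s1
  s1 --y--> s3
  s3 --y--> s0
  s0 --x--> s1
  s1 --x--> s3
  s3 --x--> s0
Final state: s0
Accept states: {s0, s2}
Yes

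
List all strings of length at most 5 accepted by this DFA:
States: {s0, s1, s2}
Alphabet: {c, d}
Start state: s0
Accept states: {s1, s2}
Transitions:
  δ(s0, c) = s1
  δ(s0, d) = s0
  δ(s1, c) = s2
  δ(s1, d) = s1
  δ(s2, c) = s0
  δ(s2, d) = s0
c, cc, cd, dc, cdc, cdd, dcc, dcd, ddc, cccc, ccdc, cddc, cddd, dcdc, dcdd, ddcc, ddcd, dddc, ccccc, ccccd, cccdc, ccdcc, ccdcd, ccddc, cdccc, cdcdc, cdddc, cdddd, dcccc, dccdc, dcddc, dcddd, ddcdc, ddcdd, dddcc, dddcd, ddddc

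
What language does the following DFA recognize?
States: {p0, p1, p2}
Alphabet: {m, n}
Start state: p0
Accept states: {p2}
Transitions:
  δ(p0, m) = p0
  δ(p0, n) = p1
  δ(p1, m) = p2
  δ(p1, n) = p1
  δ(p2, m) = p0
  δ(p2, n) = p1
Testing a few strings:
  'n' → reject
  'm' → reject
  'mnnm' → accept
  'mn' → reject
State roles: p0=no suffix match; p1=one trailing n; p2=suffix is nm
All strings over {m,n} ending with nm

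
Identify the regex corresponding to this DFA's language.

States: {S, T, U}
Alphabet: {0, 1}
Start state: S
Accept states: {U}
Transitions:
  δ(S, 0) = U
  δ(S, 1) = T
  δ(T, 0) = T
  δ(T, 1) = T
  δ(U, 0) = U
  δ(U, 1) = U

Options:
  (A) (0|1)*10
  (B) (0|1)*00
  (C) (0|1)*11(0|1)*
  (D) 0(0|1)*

Check each option against the DFA on short strings; one disagreement eliminates an option:
  (A) (0|1)*10: on '0' the DFA goes S → U and accepts (U ∈ Accept), but the regex does not match it → eliminate
  (B) (0|1)*00: on '0' the DFA goes S → U and accepts (U ∈ Accept), but the regex does not match it → eliminate
  (C) (0|1)*11(0|1)*: on '0' the DFA goes S → U and accepts (U ∈ Accept), but the regex does not match it → eliminate
  (D) 0(0|1)*: agrees with the DFA on every string of length ≤ 6
Only (D) is consistent with the DFA.
(D) 0(0|1)*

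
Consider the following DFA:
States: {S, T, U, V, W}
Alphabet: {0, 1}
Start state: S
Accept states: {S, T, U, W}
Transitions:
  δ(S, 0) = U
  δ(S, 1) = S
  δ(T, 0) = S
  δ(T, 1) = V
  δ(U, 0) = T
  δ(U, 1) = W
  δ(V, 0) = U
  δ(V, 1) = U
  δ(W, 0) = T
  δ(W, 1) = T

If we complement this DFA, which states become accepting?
Complement accept states = All states \ Original accept states
= {S, T, U, V, W} \ {S, T, U, W}
{V}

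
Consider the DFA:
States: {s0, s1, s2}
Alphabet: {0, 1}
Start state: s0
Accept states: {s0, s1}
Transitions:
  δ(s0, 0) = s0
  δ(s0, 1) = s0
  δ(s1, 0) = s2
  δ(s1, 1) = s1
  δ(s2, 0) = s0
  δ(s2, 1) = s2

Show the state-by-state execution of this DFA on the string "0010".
read '0': s0 → s0
  read '0': s0 → s0
  read '1': s0 → s0
  read '0': s0 → s0
s0 -> s0 -> s0 -> s0 -> s0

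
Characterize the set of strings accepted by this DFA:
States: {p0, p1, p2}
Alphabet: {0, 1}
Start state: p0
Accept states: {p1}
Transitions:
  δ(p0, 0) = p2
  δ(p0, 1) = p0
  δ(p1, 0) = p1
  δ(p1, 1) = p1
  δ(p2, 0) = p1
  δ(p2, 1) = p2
Testing a few strings:
  '0100' → accept
  '0101' → accept
  '00' → accept
  '100' → accept
State roles: p0=zero 0's seen; p1=≥ two 0's seen; p2=one 0 seen
All binary strings containing at least two 0's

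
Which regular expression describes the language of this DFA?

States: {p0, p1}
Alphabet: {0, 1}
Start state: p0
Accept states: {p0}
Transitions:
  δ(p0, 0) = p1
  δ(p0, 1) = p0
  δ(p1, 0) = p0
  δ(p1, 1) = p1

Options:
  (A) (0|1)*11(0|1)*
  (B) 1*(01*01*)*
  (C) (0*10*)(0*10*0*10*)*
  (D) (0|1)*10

Check each option against the DFA on short strings; one disagreement eliminates an option:
  (A) (0|1)*11(0|1)*: on ε the DFA stays in p0 and accepts (p0 ∈ Accept), but the regex does not match it → eliminate
  (B) 1*(01*01*)*: agrees with the DFA on every string of length ≤ 6
  (C) (0*10*)(0*10*0*10*)*: on ε the DFA stays in p0 and accepts (p0 ∈ Accept), but the regex does not match it → eliminate
  (D) (0|1)*10: on ε the DFA stays in p0 and accepts (p0 ∈ Accept), but the regex does not match it → eliminate
Only (B) is consistent with the DFA.
(B) 1*(01*01*)*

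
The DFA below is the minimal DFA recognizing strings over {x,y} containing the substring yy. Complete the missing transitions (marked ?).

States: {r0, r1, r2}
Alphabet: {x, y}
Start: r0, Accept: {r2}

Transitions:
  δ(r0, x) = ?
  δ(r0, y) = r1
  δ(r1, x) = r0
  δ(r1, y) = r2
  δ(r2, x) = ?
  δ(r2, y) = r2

From the language and accept set, identify what each state tracks — r0: no progress toward yy; r1: one trailing y; r2: substring yy seen.
Each missing δ(q, a) is the state matching the new tracked value after reading a.
δ(r0, x) = r0; δ(r2, x) = r2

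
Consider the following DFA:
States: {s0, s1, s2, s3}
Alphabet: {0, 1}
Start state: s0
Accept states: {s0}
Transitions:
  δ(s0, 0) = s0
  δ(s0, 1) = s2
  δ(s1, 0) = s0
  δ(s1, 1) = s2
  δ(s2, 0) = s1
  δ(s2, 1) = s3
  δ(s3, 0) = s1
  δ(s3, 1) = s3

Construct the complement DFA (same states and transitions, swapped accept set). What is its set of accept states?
Complement accept states = All states \ Original accept states
= {s0, s1, s2, s3} \ {s0}
{s1, s2, s3}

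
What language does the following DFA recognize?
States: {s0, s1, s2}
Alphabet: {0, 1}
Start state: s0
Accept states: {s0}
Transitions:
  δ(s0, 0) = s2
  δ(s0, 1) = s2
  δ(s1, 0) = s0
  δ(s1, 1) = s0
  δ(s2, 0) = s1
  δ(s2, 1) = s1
Testing a few strings:
  '00' → reject
  '0' → reject
  '111' → accept
  '11' → reject
State roles: s0=length ≡ 0 (mod 3); s1=length ≡ 2 (mod 3); s2=length ≡ 1 (mod 3)
All binary strings whose length is a multiple of 3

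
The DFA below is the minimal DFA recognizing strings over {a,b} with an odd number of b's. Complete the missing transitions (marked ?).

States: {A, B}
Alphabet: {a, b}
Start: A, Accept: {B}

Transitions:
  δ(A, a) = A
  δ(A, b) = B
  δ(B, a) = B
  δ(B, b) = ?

From the language and accept set, identify what each state tracks — A: even number of b's so far; B: odd number of b's so far.
Each missing δ(q, a) is the state matching the new tracked value after reading a.
δ(B, b) = A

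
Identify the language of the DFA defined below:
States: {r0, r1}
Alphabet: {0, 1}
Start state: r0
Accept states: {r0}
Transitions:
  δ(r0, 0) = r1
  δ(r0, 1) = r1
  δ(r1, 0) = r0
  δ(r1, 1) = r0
Testing a few strings:
  '10' → accept
  '001' → reject
  '0' → reject
  '1' → reject
State roles: r0=even length so far; r1=odd length so far
All binary strings of even length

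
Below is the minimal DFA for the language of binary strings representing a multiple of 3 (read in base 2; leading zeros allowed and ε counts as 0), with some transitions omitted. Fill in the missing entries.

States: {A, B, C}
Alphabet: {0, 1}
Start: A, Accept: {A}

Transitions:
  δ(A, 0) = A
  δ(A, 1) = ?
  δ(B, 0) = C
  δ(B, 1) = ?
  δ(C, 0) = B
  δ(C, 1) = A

From the language and accept set, identify what each state tracks — A: value ≡ 0 (mod 3); B: value ≡ 2 (mod 3); C: value ≡ 1 (mod 3).
Each missing δ(q, a) is the state matching the new tracked value after reading a.
δ(A, 1) = C; δ(B, 1) = B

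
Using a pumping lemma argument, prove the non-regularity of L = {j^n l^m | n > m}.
Assume L is regular with pumping length p. Idea: pumping down the j-block drops the j-count to at most the l-count.
Choose s = j^(p+1) l^p ∈ L (|s| = 2p+1 ≥ p). By the pumping lemma, s = xyz with |xy| ≤ p, |y| > 0, so y = j^k with k ≥ 1. Take i = 0: xz = j^(p+1−k) l^p. Since k ≥ 1, p+1−k ≤ p, so the number of j's is no longer strictly greater than the number of l's, hence xz ∉ L.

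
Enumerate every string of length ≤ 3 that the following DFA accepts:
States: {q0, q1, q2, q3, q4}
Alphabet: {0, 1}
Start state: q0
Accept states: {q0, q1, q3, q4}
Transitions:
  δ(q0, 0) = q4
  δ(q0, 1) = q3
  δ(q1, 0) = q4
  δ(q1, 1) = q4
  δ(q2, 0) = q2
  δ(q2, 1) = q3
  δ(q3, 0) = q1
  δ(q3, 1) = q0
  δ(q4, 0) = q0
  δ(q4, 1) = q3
ε, 0, 1, 00, 01, 10, 11, 000, 001, 010, 011, 100, 101, 110, 111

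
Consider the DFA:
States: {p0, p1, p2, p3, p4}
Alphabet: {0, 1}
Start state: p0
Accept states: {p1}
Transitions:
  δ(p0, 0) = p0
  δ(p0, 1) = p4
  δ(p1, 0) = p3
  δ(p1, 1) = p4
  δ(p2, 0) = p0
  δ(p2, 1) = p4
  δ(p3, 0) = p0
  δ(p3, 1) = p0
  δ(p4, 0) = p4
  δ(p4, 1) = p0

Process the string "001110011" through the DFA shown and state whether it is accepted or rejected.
Processing string "001110011":
  p0 --0--> p0
  p0 --0--> p0
  p0 --1--> p4
  p4 --1--> p0
  p0 --1--> p4
  p4 --0--> p4
  p4 --0--> p4
  p4 --1--> p0
  p0 --1--> p4
Final state: p4
Accept states: {p1}
No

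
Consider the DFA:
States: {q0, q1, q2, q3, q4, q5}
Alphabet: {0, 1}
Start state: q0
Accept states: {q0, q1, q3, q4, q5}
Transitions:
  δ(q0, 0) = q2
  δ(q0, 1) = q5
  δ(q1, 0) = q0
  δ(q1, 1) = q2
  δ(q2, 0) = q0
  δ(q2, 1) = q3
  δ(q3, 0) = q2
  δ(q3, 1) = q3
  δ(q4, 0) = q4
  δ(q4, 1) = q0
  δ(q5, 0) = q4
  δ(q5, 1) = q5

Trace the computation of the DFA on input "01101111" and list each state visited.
read '0': q0 → q2
  read '1': q2 → q3
  read '1': q3 → q3
  read '0': q3 → q2
  read '1': q2 → q3
  read '1': q3 → q3
  read '1': q3 → q3
  read '1': q3 → q3
q0 -> q2 -> q3 -> q3 -> q2 -> q3 -> q3 -> q3 -> q3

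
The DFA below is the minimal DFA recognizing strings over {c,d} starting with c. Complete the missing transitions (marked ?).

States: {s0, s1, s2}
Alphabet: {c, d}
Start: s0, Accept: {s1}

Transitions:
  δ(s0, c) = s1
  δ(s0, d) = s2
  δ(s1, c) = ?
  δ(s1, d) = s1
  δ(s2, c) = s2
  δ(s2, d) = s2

From the language and accept set, identify what each state tracks — s0: no input read; s1: started with c; s2: started with d (dead).
Each missing δ(q, a) is the state matching the new tracked value after reading a.
δ(s1, c) = s1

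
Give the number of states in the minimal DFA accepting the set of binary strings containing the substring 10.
By Myhill–Nerode, count the distinguishable equivalence classes: 3 classes — one per longest suffix of the input that is a prefix of '10' (lengths 0 through 1), plus an absorbing 'already seen 10' class.
3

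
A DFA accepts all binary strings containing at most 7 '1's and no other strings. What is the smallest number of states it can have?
By Myhill–Nerode, count the distinguishable equivalence classes: 9 classes — having seen 0, 1, …, 7, or >7 copies of '1'; counts 0 through 7 are accepting and >7 is dead.
9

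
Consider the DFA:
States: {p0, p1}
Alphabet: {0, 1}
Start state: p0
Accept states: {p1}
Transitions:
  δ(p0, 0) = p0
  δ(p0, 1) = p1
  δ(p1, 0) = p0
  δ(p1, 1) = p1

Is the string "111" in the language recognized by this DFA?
Processing string "111":
  p0 --1--> p1
  p1 --1--> p1
  p1 --1--> p1
Final state: p1
Accept states: {p1}
Yes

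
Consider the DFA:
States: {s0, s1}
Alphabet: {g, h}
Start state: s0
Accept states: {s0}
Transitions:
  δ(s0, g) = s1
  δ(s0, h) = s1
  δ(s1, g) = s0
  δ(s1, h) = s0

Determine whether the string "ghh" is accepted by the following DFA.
Processing string "ghh":
  s0 --g--> s1
  s1 --h--> s0
  s0 --h--> s1
Final state: s1
Accept states: {s0}
No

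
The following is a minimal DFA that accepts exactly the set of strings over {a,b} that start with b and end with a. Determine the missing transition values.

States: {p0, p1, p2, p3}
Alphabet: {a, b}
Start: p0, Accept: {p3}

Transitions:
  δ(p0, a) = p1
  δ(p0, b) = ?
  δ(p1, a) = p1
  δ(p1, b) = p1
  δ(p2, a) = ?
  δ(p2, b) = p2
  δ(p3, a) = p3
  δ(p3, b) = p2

From the language and accept set, identify what each state tracks — p0: no input read; p1: started with a (dead); p2: started with b, last symbol b; p3: started with b, last symbol a.
Each missing δ(q, a) is the state matching the new tracked value after reading a.
δ(p0, b) = p2; δ(p2, a) = p3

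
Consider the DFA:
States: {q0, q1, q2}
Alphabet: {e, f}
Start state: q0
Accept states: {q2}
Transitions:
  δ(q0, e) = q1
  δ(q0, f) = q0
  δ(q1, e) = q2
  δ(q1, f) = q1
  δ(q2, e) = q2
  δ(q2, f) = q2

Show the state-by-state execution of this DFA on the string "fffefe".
read 'f': q0 → q0
  read 'f': q0 → q0
  read 'f': q0 → q0
  read 'e': q0 → q1
  read 'f': q1 → q1
  read 'e': q1 → q2
q0 -> q0 -> q0 -> q0 -> q1 -> q1 -> q2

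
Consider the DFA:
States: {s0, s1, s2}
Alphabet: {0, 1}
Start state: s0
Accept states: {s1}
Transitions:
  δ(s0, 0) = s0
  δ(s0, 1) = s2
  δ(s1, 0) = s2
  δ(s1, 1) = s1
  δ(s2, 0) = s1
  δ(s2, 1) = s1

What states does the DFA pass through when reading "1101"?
read '1': s0 → s2
  read '1': s2 → s1
  read '0': s1 → s2
  read '1': s2 → s1
s0 -> s2 -> s1 -> s2 -> s1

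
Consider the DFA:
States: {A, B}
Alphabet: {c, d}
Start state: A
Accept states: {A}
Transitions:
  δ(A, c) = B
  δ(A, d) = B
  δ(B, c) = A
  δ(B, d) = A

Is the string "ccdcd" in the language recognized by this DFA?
Processing string "ccdcd":
  A --c--> B
  B --c--> A
  A --d--> B
  B --c--> A
  A --d--> B
Final state: B
Accept states: {A}
No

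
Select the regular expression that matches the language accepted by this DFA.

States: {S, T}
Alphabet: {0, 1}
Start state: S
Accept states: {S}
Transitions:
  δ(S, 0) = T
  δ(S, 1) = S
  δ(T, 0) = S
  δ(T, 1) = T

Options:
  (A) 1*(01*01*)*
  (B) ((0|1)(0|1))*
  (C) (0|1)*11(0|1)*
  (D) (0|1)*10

Check each option against the DFA on short strings; one disagreement eliminates an option:
  (A) 1*(01*01*)*: agrees with the DFA on every string of length ≤ 6
  (B) ((0|1)(0|1))*: on '1' the DFA goes S → S and accepts (S ∈ Accept), but the regex does not match it → eliminate
  (C) (0|1)*11(0|1)*: on ε the DFA stays in S and accepts (S ∈ Accept), but the regex does not match it → eliminate
  (D) (0|1)*10: on ε the DFA stays in S and accepts (S ∈ Accept), but the regex does not match it → eliminate
Only (A) is consistent with the DFA.
(A) 1*(01*01*)*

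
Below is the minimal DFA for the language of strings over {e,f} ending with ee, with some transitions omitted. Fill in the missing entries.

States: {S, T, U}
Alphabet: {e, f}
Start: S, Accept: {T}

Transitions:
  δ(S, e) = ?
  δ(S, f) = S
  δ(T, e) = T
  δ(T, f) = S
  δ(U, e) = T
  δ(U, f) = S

From the language and accept set, identify what each state tracks — S: last symbol not e; T: two trailing e's; U: one trailing e.
Each missing δ(q, a) is the state matching the new tracked value after reading a.
δ(S, e) = U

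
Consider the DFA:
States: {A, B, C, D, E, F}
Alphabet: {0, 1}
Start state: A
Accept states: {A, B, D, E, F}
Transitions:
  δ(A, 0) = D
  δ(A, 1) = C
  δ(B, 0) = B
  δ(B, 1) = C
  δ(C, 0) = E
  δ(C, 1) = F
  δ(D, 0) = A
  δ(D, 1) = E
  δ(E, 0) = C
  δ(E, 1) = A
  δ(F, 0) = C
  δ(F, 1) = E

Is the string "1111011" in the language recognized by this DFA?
Processing string "1111011":
  A --1--> C
  C --1--> F
  F --1--> E
  E --1--> A
  A --0--> D
  D --1--> E
  E --1--> A
Final state: A
Accept states: {A, B, D, E, F}
Yes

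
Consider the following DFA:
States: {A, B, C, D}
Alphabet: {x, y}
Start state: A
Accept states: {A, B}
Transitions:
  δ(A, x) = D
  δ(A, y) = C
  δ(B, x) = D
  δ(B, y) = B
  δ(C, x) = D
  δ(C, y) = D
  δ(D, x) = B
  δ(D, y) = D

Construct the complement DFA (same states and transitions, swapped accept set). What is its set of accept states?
Complement accept states = All states \ Original accept states
= {A, B, C, D} \ {A, B}
{C, D}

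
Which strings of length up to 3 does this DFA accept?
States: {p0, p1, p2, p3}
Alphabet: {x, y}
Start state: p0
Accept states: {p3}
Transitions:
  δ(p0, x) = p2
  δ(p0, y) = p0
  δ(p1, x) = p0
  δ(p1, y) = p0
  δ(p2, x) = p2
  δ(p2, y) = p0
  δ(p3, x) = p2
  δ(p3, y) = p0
None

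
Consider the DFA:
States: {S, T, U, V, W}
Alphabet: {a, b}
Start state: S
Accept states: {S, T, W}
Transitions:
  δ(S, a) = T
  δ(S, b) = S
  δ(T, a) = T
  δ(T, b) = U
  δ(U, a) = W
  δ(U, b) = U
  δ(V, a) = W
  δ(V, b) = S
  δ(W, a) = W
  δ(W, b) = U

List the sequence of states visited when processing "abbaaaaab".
read 'a': S → T
  read 'b': T → U
  read 'b': U → U
  read 'a': U → W
  read 'a': W → W
  read 'a': W → W
  read 'a': W → W
  read 'a': W → W
  read 'b': W → U
S -> T -> U -> U -> W -> W -> W -> W -> W -> U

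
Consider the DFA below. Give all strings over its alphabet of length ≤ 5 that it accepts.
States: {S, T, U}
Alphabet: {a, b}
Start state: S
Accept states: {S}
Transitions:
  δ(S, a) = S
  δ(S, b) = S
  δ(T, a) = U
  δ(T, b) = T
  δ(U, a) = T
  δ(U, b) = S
ε, a, b, aa, ab, ba, bb, aaa, aab, aba, abb, baa, bab, bba, bbb, aaaa, aaab, aaba, aabb, abaa, abab, abba, abbb, baaa, baab, baba, babb, bbaa, bbab, bbba, bbbb, aaaaa, aaaab, aaaba, aaabb, aabaa, aabab, aabba, aabbb, abaaa, abaab, ababa, ababb, abbaa, abbab, abbba, abbbb, baaaa, baaab, baaba, baabb, babaa, babab, babba, babbb, bbaaa, bbaab, bbaba, bbabb, bbbaa, bbbab, bbbba, bbbbb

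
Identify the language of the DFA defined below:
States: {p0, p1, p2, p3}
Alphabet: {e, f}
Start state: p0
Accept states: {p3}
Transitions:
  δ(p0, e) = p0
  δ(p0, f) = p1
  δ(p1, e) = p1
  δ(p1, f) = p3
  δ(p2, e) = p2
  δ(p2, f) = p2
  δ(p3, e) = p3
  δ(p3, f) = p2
Testing a few strings:
  'ff' → accept
  'ef' → reject
  'fffe' → reject
  'e' → reject
State roles: p0=zero f's; p1=one f; p2=≥ three f's (dead); p3=two f's
All strings over {e,f} containing exactly two f's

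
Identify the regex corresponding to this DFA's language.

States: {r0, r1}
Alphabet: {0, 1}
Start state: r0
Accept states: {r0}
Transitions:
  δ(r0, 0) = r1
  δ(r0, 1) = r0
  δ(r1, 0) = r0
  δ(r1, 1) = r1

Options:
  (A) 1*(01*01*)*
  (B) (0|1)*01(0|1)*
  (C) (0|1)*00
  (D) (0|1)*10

Check each option against the DFA on short strings; one disagreement eliminates an option:
  (A) 1*(01*01*)*: agrees with the DFA on every string of length ≤ 6
  (B) (0|1)*01(0|1)*: on ε the DFA stays in r0 and accepts (r0 ∈ Accept), but the regex does not match it → eliminate
  (C) (0|1)*00: on ε the DFA stays in r0 and accepts (r0 ∈ Accept), but the regex does not match it → eliminate
  (D) (0|1)*10: on ε the DFA stays in r0 and accepts (r0 ∈ Accept), but the regex does not match it → eliminate
Only (A) is consistent with the DFA.
(A) 1*(01*01*)*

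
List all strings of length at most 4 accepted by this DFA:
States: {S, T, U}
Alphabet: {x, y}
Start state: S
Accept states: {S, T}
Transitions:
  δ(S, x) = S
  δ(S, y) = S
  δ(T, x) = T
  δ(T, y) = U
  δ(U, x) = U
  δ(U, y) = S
ε, x, y, xx, xy, yx, yy, xxx, xxy, xyx, xyy, yxx, yxy, yyx, yyy, xxxx, xxxy, xxyx, xxyy, xyxx, xyxy, xyyx, xyyy, yxxx, yxxy, yxyx, yxyy, yyxx, yyxy, yyyx, yyyy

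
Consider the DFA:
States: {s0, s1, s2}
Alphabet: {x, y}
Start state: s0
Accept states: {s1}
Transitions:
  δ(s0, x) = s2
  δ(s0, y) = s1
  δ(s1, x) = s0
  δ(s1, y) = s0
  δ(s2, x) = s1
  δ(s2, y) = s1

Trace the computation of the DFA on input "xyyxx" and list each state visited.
read 'x': s0 → s2
  read 'y': s2 → s1
  read 'y': s1 → s0
  read 'x': s0 → s2
  read 'x': s2 → s1
s0 -> s2 -> s1 -> s0 -> s2 -> s1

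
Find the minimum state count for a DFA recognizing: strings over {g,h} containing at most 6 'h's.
By Myhill–Nerode, count the distinguishable equivalence classes: 8 classes — having seen 0, 1, …, 6, or >6 copies of 'h'; counts 0 through 6 are accepting and >6 is dead.
8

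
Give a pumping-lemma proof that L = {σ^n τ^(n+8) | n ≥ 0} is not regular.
Assume L is regular with pumping length p. Idea: pumping the σ-block breaks the fixed offset of 8.
Choose s = σ^p τ^(p+8) ∈ L. By the pumping lemma, s = xyz with |xy| ≤ p, |y| > 0, so y = σ^k with k ≥ 1. Then xy²z = σ^(p+k) τ^(p+8). For this to be in L we would need p+8 = (p+k)+8, i.e. k = 0, contradicting k ≥ 1. So xy²z ∉ L.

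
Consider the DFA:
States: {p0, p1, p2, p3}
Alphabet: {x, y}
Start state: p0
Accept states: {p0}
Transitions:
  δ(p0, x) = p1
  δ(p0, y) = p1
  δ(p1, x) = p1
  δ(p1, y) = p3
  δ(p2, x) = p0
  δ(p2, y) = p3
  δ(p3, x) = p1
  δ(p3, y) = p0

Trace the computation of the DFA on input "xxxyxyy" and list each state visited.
read 'x': p0 → p1
  read 'x': p1 → p1
  read 'x': p1 → p1
  read 'y': p1 → p3
  read 'x': p3 → p1
  read 'y': p1 → p3
  read 'y': p3 → p0
p0 -> p1 -> p1 -> p1 -> p3 -> p1 -> p3 -> p0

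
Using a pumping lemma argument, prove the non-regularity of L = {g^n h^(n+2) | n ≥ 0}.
Assume L is regular with pumping length p. Idea: pumping the g-block breaks the fixed offset of 2.
Choose s = g^p h^(p+2) ∈ L. By the pumping lemma, s = xyz with |xy| ≤ p, |y| > 0, so y = g^k with k ≥ 1. Then xy²z = g^(p+k) h^(p+2). For this to be in L we would need p+2 = (p+k)+2, i.e. k = 0, contradicting k ≥ 1. So xy²z ∉ L.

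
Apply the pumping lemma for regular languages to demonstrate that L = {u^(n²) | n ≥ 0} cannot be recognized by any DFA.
Assume L is regular with pumping length p. Idea: pumping adds a fixed amount, but gaps between consecutive squares grow.
Choose s = u^(p²) (length p² ≥ p). By the pumping lemma, s = xyz with |xy| ≤ p, |y| > 0, so |y| = k with 1 ≤ k ≤ p. Then |xy²z| = p²+k. Since p² < p²+k ≤ p²+p < (p+1)², the length p²+k lies strictly between consecutive squares, so it is not a perfect square and xy²z ∉ L.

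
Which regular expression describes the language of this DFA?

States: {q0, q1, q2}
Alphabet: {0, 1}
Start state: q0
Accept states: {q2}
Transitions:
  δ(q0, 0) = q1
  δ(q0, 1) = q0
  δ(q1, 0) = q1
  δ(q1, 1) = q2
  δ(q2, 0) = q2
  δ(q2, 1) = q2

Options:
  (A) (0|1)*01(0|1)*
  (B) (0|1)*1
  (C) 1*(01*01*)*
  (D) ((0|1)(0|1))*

Check each option against the DFA on short strings; one disagreement eliminates an option:
  (A) (0|1)*01(0|1)*: agrees with the DFA on every string of length ≤ 6
  (B) (0|1)*1: on '1' the DFA goes q0 → q0 and rejects (q0 ∉ Accept), but the regex matches it → eliminate
  (C) 1*(01*01*)*: on ε the DFA stays in q0 and rejects (q0 ∉ Accept), but the regex matches it → eliminate
  (D) ((0|1)(0|1))*: on ε the DFA stays in q0 and rejects (q0 ∉ Accept), but the regex matches it → eliminate
Only (A) is consistent with the DFA.
(A) (0|1)*01(0|1)*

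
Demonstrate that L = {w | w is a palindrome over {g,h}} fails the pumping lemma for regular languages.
Assume L is regular with pumping length p. Idea: pumping the leading g-block breaks the symmetry.
Choose s = g^p h g^p (a palindrome of length 2p+1 ≥ p). By the pumping lemma, s = xyz with |xy| ≤ p, |y| > 0, so y = g^k with k > 0 (xy lies entirely in the first g^p). Then xy²z = g^(p+k) h g^p, which is not a palindrome since p+k ≠ p.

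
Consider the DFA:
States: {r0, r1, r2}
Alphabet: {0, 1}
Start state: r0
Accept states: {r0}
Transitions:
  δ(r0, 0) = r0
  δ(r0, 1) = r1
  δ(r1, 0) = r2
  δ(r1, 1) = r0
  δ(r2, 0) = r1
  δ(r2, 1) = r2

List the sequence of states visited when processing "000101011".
read '0': r0 → r0
  read '0': r0 → r0
  read '0': r0 → r0
  read '1': r0 → r1
  read '0': r1 → r2
  read '1': r2 → r2
  read '0': r2 → r1
  read '1': r1 → r0
  read '1': r0 → r1
r0 -> r0 -> r0 -> r0 -> r1 -> r2 -> r2 -> r1 -> r0 -> r1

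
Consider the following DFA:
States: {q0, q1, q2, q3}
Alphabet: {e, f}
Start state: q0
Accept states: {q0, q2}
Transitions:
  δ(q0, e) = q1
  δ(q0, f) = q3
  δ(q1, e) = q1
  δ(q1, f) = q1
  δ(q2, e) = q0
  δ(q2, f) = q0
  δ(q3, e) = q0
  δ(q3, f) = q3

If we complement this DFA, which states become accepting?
Complement accept states = All states \ Original accept states
= {q0, q1, q2, q3} \ {q0, q2}
{q1, q3}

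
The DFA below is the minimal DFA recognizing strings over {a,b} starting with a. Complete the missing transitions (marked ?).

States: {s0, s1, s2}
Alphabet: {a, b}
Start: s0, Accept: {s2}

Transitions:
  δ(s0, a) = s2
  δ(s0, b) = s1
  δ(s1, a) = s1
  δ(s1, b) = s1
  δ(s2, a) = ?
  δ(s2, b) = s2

From the language and accept set, identify what each state tracks — s0: no input read; s1: started with b (dead); s2: started with a.
Each missing δ(q, a) is the state matching the new tracked value after reading a.
δ(s2, a) = s2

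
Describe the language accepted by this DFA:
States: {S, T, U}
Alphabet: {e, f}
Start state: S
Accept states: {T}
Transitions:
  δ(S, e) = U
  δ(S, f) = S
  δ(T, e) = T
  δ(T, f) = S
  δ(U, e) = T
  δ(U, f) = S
Testing a few strings:
  'eeef' → reject
  'effe' → reject
  'e' → reject
  'f' → reject
State roles: S=last symbol not e; T=two trailing e's; U=one trailing e
All strings over {e,f} ending with ee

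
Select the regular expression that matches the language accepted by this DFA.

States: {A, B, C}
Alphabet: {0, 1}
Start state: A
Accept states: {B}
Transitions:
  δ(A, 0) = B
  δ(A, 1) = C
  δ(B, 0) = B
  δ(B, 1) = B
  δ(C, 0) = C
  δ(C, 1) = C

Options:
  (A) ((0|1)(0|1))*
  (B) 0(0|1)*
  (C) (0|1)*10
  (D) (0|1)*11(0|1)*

Check each option against the DFA on short strings; one disagreement eliminates an option:
  (A) ((0|1)(0|1))*: on ε the DFA stays in A and rejects (A ∉ Accept), but the regex matches it → eliminate
  (B) 0(0|1)*: agrees with the DFA on every string of length ≤ 6
  (C) (0|1)*10: on '0' the DFA goes A → B and accepts (B ∈ Accept), but the regex does not match it → eliminate
  (D) (0|1)*11(0|1)*: on '0' the DFA goes A → B and accepts (B ∈ Accept), but the regex does not match it → eliminate
Only (B) is consistent with the DFA.
(B) 0(0|1)*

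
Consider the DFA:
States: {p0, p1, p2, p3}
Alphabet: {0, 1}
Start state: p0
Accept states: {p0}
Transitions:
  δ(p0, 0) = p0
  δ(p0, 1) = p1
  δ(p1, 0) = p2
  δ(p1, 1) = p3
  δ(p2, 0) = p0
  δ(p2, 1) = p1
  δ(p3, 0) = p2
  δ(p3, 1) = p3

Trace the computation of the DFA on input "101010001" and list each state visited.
read '1': p0 → p1
  read '0': p1 → p2
  read '1': p2 → p1
  read '0': p1 → p2
  read '1': p2 → p1
  read '0': p1 → p2
  read '0': p2 → p0
  read '0': p0 → p0
  read '1': p0 → p1
p0 -> p1 -> p2 -> p1 -> p2 -> p1 -> p2 -> p0 -> p0 -> p1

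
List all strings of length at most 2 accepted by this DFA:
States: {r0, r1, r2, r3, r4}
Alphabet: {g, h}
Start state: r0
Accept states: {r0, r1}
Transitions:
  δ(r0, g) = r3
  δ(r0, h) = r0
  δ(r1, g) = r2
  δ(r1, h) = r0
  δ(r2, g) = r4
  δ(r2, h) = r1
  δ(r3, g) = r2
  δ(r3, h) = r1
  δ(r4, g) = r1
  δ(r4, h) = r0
ε, h, gh, hh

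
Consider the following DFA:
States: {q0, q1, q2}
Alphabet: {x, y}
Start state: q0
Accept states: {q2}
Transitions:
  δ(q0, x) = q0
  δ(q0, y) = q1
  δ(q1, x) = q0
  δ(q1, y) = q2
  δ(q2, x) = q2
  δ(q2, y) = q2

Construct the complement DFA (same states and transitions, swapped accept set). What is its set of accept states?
Complement accept states = All states \ Original accept states
= {q0, q1, q2} \ {q2}
{q0, q1}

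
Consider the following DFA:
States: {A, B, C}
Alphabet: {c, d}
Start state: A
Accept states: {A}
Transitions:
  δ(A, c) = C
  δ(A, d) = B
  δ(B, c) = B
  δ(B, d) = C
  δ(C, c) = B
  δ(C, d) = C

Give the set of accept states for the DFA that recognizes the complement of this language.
Complement accept states = All states \ Original accept states
= {A, B, C} \ {A}
{B, C}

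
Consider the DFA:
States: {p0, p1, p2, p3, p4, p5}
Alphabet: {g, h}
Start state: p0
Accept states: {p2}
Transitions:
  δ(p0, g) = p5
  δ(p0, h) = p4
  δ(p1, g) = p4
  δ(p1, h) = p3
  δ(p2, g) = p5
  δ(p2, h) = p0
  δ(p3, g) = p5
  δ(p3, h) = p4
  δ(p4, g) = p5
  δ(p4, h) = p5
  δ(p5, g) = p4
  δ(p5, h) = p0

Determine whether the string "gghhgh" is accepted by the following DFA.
Processing string "gghhgh":
  p0 --g--> p5
  p5 --g--> p4
  p4 --h--> p5
  p5 --h--> p0
  p0 --g--> p5
  p5 --h--> p0
Final state: p0
Accept states: {p2}
No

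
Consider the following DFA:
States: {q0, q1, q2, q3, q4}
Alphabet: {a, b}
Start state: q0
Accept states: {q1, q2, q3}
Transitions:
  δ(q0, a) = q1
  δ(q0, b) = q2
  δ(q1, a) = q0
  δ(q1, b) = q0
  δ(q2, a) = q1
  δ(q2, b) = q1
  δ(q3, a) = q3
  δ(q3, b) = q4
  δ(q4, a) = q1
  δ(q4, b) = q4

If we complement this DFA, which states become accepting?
Complement accept states = All states \ Original accept states
= {q0, q1, q2, q3, q4} \ {q1, q2, q3}
{q0, q4}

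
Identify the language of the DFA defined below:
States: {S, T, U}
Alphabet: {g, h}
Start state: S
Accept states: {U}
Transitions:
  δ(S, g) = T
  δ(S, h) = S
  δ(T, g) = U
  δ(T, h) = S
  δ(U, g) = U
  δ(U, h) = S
Testing a few strings:
  'g' → reject
  'gg' → accept
  'gghh' → reject
  'hhgh' → reject
State roles: S=last symbol not g; T=one trailing g; U=two trailing g's
All strings over {g,h} ending with gg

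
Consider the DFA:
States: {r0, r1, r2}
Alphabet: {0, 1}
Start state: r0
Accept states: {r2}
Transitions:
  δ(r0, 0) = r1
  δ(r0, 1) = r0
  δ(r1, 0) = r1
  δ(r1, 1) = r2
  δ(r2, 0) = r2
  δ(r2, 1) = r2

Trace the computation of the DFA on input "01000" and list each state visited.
read '0': r0 → r1
  read '1': r1 → r2
  read '0': r2 → r2
  read '0': r2 → r2
  read '0': r2 → r2
r0 -> r1 -> r2 -> r2 -> r2 -> r2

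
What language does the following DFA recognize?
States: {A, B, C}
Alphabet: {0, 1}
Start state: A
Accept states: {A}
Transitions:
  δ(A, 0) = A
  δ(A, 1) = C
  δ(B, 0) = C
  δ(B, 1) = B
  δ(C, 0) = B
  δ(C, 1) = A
Testing a few strings:
  '111' → reject
  '0' → accept
  '0100' → reject
  '001' → reject
State roles: A=value ≡ 0 (mod 3); B=value ≡ 2 (mod 3); C=value ≡ 1 (mod 3)
All binary strings representing a multiple of 3 (read in base 2; leading zeros allowed and ε counts as 0)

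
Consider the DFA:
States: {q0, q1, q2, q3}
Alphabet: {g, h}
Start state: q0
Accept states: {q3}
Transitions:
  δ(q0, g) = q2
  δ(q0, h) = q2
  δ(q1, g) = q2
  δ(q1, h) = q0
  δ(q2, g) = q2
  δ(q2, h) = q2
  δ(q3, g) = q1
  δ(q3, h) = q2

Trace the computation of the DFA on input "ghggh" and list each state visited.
read 'g': q0 → q2
  read 'h': q2 → q2
  read 'g': q2 → q2
  read 'g': q2 → q2
  read 'h': q2 → q2
q0 -> q2 -> q2 -> q2 -> q2 -> q2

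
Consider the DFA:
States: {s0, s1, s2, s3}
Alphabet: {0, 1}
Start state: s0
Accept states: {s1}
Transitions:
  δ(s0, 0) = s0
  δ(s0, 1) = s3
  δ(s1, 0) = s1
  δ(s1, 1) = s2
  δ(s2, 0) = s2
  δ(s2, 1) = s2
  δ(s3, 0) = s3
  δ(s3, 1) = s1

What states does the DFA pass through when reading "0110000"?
read '0': s0 → s0
  read '1': s0 → s3
  read '1': s3 → s1
  read '0': s1 → s1
  read '0': s1 → s1
  read '0': s1 → s1
  read '0': s1 → s1
s0 -> s0 -> s3 -> s1 -> s1 -> s1 -> s1 -> s1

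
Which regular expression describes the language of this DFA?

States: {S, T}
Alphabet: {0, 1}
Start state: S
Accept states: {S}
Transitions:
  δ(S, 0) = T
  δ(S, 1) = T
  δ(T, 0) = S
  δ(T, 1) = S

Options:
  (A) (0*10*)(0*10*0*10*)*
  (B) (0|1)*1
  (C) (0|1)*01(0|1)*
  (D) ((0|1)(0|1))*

Check each option against the DFA on short strings; one disagreement eliminates an option:
  (A) (0*10*)(0*10*0*10*)*: on ε the DFA stays in S and accepts (S ∈ Accept), but the regex does not match it → eliminate
  (B) (0|1)*1: on ε the DFA stays in S and accepts (S ∈ Accept), but the regex does not match it → eliminate
  (C) (0|1)*01(0|1)*: on ε the DFA stays in S and accepts (S ∈ Accept), but the regex does not match it → eliminate
  (D) ((0|1)(0|1))*: agrees with the DFA on every string of length ≤ 6
Only (D) is consistent with the DFA.
(D) ((0|1)(0|1))*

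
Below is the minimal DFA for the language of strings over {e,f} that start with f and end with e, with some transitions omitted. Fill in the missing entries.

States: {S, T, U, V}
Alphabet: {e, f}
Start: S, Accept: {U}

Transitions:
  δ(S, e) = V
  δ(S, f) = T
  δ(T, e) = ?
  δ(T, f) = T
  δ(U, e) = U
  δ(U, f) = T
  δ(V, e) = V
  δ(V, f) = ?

From the language and accept set, identify what each state tracks — S: no input read; T: started with f, last symbol f; U: started with f, last symbol e; V: started with e (dead).
Each missing δ(q, a) is the state matching the new tracked value after reading a.
δ(T, e) = U; δ(V, f) = V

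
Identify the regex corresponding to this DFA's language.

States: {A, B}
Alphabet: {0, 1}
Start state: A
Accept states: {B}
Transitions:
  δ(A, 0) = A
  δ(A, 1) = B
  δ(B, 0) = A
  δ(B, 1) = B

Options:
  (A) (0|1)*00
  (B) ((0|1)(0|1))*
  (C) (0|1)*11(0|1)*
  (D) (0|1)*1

Check each option against the DFA on short strings; one disagreement eliminates an option:
  (A) (0|1)*00: on '1' the DFA goes A → B and accepts (B ∈ Accept), but the regex does not match it → eliminate
  (B) ((0|1)(0|1))*: on ε the DFA stays in A and rejects (A ∉ Accept), but the regex matches it → eliminate
  (C) (0|1)*11(0|1)*: on '1' the DFA goes A → B and accepts (B ∈ Accept), but the regex does not match it → eliminate
  (D) (0|1)*1: agrees with the DFA on every string of length ≤ 6
Only (D) is consistent with the DFA.
(D) (0|1)*1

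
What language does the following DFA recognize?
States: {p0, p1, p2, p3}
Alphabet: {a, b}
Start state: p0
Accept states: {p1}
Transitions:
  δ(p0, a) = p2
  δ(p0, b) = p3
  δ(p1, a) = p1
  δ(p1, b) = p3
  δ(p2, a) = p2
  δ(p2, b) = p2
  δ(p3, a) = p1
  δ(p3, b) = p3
Testing a few strings:
  'bbba' → accept
  'abb' → reject
  'aabb' → reject
  'ab' → reject
State roles: p0=no input read; p1=started with b, last symbol a; p2=started with a (dead); p3=started with b, last symbol b
All strings over {a,b} that start with b and end with a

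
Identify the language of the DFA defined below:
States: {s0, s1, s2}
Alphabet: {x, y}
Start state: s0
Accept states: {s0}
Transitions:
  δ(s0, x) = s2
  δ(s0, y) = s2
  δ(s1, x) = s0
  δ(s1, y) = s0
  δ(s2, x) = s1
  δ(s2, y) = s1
Testing a few strings:
  'yxxx' → reject
  'xyyx' → reject
  'yyy' → accept
  'y' → reject
State roles: s0=length ≡ 0 (mod 3); s1=length ≡ 2 (mod 3); s2=length ≡ 1 (mod 3)
All strings over {x,y} whose length is a multiple of 3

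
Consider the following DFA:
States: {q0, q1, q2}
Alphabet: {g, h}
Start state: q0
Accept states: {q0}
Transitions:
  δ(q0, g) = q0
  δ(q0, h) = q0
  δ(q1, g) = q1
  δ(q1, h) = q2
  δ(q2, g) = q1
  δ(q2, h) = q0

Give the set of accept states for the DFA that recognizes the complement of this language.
Complement accept states = All states \ Original accept states
= {q0, q1, q2} \ {q0}
{q1, q2}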